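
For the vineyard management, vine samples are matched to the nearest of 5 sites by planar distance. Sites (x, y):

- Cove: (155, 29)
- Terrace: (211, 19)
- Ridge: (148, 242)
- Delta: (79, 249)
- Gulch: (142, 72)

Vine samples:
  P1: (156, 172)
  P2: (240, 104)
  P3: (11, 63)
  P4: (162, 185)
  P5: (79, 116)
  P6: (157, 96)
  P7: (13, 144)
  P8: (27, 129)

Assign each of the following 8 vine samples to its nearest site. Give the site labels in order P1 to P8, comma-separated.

Ridge, Terrace, Gulch, Ridge, Gulch, Gulch, Delta, Gulch

P1 → Ridge (d²=4964.00)
P2 → Terrace (d²=8066.00)
P3 → Gulch (d²=17242.00)
P4 → Ridge (d²=3445.00)
P5 → Gulch (d²=5905.00)
P6 → Gulch (d²=801.00)
P7 → Delta (d²=15381.00)
P8 → Gulch (d²=16474.00)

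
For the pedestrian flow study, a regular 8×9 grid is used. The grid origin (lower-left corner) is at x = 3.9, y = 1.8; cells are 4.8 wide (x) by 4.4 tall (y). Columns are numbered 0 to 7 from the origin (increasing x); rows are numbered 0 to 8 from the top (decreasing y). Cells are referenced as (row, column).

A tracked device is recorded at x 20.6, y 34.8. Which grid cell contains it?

(1, 3)

Column index: ⌊(20.6 − 3.9) / 4.8⌋ = ⌊3.479⌋ = 3
Row offset from origin: ⌊(34.8 − 1.8) / 4.4⌋ = ⌊7.500⌋ = 7 → row 1 (counted from top)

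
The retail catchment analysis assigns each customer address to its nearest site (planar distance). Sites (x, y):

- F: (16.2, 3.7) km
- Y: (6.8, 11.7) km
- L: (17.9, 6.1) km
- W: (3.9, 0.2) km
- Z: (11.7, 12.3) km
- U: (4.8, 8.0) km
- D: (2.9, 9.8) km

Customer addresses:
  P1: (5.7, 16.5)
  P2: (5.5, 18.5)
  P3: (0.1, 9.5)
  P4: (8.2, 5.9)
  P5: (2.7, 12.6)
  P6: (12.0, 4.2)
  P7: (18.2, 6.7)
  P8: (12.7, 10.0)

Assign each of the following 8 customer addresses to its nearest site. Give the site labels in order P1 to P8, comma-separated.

P1 → Y (d²=24.25)
P2 → Y (d²=47.93)
P3 → D (d²=7.93)
P4 → U (d²=15.97)
P5 → D (d²=7.88)
P6 → F (d²=17.89)
P7 → L (d²=0.45)
P8 → Z (d²=6.29)

Y, Y, D, U, D, F, L, Z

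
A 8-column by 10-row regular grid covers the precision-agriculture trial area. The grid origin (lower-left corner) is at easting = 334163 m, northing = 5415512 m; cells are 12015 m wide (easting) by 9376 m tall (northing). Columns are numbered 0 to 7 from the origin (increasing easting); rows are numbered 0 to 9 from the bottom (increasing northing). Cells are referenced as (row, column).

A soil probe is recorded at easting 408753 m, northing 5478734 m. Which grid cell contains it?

(6, 6)

Column index: ⌊(408753 − 334163) / 12015⌋ = ⌊6.208⌋ = 6
Row offset from origin: ⌊(5478734 − 5415512) / 9376⌋ = ⌊6.743⌋ = 6 → row 6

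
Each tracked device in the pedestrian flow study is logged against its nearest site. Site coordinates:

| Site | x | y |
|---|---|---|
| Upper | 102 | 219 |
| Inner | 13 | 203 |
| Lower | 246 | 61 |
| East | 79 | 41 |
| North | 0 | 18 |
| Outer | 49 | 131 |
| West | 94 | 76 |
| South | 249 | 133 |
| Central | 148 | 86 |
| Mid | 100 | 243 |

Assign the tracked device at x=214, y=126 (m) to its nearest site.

Squared distances to each site:
Upper: 21193.000; Inner: 46330.000; Lower: 5249.000; East: 25450.000; North: 57460.000; Outer: 27250.000; West: 16900.000; South: 1274.000; Central: 5956.000; Mid: 26685.000.
Minimum at South.

South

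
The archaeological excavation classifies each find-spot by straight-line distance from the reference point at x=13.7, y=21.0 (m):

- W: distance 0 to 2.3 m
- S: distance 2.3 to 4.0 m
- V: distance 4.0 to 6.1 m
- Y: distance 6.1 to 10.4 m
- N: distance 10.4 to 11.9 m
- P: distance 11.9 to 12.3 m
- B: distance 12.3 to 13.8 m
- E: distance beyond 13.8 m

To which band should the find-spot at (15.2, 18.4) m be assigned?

Distance = √((15.2−13.7)² + (18.4−21.0)²) = √(2.250 + 6.760) = 3.002 m.
2.3 ≤ 3.002 < 4.0 → S.

S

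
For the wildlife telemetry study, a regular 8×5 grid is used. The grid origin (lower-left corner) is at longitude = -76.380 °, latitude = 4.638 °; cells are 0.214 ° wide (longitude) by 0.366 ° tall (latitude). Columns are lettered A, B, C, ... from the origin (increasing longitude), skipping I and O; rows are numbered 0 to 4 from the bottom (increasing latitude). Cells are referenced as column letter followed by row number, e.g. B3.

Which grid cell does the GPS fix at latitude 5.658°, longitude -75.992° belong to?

B2

Column index: ⌊(-75.992 − -76.380) / 0.214⌋ = ⌊1.813⌋ = 1 → column B
Row offset from origin: ⌊(5.658 − 4.638) / 0.366⌋ = ⌊2.787⌋ = 2 → row 2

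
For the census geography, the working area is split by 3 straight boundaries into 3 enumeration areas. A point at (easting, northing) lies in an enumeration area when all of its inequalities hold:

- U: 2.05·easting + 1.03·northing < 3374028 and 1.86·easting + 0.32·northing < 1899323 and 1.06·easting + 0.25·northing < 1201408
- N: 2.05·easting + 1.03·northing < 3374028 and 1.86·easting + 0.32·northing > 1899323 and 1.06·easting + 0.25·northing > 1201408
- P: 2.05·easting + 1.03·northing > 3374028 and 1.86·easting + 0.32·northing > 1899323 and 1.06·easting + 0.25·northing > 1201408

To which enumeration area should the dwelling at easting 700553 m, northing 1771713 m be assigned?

2.05·700553 + 1.03·1771713 = 3260998.040, which is < 3374028
1.86·700553 + 0.32·1771713 = 1869976.740, which is < 1899323
1.06·700553 + 0.25·1771713 = 1185514.430, which is < 1201408
This sign pattern matches U.

U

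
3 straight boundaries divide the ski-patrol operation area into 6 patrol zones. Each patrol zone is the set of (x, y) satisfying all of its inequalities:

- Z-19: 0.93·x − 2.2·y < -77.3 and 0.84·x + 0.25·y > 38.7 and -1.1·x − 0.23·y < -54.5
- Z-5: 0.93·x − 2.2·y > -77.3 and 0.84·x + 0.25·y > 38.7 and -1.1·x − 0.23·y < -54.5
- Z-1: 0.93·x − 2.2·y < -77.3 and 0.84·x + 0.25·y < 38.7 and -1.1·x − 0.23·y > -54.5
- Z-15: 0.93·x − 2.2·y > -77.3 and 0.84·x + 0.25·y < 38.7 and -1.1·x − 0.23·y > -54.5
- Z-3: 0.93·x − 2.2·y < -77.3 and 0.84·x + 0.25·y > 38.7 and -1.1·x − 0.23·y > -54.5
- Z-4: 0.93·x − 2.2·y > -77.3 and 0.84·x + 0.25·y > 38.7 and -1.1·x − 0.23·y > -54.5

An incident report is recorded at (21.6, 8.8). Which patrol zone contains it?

0.93·21.6 − 2.2·8.8 = 0.728, which is > -77.3
0.84·21.6 + 0.25·8.8 = 20.344, which is < 38.7
-1.1·21.6 − 0.23·8.8 = -25.784, which is > -54.5
This sign pattern matches Z-15.

Z-15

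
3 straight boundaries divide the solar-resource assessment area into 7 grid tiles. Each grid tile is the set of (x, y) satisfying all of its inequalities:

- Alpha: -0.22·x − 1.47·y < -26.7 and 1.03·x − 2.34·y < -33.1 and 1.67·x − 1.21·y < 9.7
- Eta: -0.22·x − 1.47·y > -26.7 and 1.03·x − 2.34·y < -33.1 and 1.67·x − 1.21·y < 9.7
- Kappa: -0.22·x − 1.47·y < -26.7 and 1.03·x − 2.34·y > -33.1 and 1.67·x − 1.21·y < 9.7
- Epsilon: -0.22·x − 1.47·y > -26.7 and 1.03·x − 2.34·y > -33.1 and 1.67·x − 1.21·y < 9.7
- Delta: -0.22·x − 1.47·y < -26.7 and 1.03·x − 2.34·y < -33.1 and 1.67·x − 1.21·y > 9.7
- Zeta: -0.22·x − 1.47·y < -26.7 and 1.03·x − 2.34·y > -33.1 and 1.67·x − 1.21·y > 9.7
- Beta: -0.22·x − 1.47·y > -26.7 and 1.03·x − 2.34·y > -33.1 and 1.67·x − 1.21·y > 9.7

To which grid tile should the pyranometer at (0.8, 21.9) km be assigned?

-0.22·0.8 − 1.47·21.9 = -32.369, which is < -26.7
1.03·0.8 − 2.34·21.9 = -50.422, which is < -33.1
1.67·0.8 − 1.21·21.9 = -25.163, which is < 9.7
This sign pattern matches Alpha.

Alpha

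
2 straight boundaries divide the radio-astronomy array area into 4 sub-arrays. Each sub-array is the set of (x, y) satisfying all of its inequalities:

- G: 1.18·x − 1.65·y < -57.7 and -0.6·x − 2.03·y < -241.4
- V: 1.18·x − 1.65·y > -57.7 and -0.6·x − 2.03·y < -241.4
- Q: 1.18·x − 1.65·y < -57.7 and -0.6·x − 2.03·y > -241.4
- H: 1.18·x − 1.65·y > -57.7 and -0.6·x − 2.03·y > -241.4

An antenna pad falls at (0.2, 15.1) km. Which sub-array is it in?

1.18·0.2 − 1.65·15.1 = -24.679, which is > -57.7
-0.6·0.2 − 2.03·15.1 = -30.773, which is > -241.4
This sign pattern matches H.

H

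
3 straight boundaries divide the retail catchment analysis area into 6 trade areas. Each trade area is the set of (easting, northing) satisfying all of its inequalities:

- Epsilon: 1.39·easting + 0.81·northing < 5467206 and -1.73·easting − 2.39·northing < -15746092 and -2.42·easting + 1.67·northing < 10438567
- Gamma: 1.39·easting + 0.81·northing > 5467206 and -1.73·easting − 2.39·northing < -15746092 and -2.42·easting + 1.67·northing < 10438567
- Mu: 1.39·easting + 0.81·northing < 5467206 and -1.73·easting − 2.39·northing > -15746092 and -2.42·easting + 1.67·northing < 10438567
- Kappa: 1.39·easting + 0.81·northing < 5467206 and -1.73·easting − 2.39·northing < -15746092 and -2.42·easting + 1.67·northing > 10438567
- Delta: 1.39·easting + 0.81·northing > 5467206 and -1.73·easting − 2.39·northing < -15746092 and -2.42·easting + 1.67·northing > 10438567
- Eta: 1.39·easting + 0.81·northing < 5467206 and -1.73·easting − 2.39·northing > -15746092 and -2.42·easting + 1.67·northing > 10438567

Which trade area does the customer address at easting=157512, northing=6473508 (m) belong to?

1.39·157512 + 0.81·6473508 = 5462483.160, which is < 5467206
-1.73·157512 − 2.39·6473508 = -15744179.880, which is > -15746092
-2.42·157512 + 1.67·6473508 = 10429579.320, which is < 10438567
This sign pattern matches Mu.

Mu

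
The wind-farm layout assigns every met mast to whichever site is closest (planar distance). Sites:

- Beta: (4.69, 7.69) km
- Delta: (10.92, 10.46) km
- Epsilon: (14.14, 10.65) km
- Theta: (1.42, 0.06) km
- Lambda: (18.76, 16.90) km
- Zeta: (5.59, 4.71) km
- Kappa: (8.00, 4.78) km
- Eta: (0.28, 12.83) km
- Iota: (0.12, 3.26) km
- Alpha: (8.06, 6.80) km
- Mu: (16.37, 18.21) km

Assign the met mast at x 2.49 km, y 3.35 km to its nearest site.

Squared distances to each site:
Beta: 23.676; Delta: 121.617; Epsilon: 189.013; Theta: 11.969; Lambda: 448.315; Zeta: 11.460; Kappa: 32.405; Eta: 94.755; Iota: 5.625; Alpha: 42.927; Mu: 413.474.
Minimum at Iota.

Iota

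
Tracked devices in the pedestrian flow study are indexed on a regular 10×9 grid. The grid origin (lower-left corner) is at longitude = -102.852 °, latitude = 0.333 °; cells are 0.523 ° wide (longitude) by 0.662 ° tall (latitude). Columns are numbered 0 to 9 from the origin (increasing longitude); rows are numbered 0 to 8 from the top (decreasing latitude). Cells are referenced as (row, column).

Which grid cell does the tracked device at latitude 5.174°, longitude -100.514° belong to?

(1, 4)

Column index: ⌊(-100.514 − -102.852) / 0.523⌋ = ⌊4.470⌋ = 4
Row offset from origin: ⌊(5.174 − 0.333) / 0.662⌋ = ⌊7.313⌋ = 7 → row 1 (counted from top)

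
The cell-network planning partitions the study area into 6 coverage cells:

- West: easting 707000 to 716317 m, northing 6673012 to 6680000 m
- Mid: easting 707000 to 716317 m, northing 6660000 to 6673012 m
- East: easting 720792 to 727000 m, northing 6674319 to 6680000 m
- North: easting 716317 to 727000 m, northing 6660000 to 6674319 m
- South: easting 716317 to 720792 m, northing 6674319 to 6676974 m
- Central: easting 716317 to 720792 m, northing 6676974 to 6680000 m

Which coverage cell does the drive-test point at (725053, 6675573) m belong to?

East

The point has easting = 725053 and northing = 6675573.
Only East satisfies 720792 ≤ easting ≤ 727000 and 6674319 ≤ northing ≤ 6680000.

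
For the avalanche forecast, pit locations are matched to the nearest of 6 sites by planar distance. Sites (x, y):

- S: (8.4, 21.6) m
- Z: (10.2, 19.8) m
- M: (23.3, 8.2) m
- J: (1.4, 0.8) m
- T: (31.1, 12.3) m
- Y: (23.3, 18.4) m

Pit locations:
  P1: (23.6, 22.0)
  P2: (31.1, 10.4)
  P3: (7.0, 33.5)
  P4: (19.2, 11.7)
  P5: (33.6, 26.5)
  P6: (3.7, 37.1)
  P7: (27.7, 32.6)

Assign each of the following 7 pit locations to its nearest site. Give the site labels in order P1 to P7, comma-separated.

P1 → Y (d²=13.05)
P2 → T (d²=3.61)
P3 → S (d²=143.57)
P4 → M (d²=29.06)
P5 → Y (d²=171.70)
P6 → S (d²=262.34)
P7 → Y (d²=221.00)

Y, T, S, M, Y, S, Y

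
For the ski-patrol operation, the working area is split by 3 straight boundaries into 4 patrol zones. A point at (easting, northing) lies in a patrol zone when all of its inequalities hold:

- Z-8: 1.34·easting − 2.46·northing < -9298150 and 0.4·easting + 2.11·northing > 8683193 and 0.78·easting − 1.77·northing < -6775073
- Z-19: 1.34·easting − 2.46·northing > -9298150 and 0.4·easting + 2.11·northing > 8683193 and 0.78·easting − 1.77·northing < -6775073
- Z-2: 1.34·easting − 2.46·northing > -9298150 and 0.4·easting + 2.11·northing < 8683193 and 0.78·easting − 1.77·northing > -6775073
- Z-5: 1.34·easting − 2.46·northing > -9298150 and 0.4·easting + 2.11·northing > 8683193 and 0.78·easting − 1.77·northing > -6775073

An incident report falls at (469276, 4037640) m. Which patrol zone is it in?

1.34·469276 − 2.46·4037640 = -9303764.560, which is < -9298150
0.4·469276 + 2.11·4037640 = 8707130.800, which is > 8683193
0.78·469276 − 1.77·4037640 = -6780587.520, which is < -6775073
This sign pattern matches Z-8.

Z-8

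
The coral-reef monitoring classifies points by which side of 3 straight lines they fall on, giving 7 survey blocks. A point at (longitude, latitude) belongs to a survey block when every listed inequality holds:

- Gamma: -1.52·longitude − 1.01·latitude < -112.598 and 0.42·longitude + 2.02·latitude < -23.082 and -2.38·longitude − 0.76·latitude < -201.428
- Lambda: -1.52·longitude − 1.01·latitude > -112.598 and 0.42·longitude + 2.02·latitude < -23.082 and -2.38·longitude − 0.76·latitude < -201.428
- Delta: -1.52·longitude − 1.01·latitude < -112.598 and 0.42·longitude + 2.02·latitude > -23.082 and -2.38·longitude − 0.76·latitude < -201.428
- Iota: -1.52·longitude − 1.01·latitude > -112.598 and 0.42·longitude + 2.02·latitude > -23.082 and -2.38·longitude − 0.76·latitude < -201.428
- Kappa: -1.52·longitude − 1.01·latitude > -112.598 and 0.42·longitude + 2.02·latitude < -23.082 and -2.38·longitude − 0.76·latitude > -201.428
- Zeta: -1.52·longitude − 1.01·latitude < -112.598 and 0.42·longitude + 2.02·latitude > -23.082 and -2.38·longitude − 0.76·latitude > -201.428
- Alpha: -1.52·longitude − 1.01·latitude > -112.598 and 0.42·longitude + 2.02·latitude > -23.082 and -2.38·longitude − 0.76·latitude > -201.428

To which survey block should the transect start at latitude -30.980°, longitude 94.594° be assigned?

-1.52·94.594 − 1.01·-30.980 = -112.493, which is > -112.598
0.42·94.594 + 2.02·-30.980 = -22.850, which is > -23.082
-2.38·94.594 − 0.76·-30.980 = -201.589, which is < -201.428
This sign pattern matches Iota.

Iota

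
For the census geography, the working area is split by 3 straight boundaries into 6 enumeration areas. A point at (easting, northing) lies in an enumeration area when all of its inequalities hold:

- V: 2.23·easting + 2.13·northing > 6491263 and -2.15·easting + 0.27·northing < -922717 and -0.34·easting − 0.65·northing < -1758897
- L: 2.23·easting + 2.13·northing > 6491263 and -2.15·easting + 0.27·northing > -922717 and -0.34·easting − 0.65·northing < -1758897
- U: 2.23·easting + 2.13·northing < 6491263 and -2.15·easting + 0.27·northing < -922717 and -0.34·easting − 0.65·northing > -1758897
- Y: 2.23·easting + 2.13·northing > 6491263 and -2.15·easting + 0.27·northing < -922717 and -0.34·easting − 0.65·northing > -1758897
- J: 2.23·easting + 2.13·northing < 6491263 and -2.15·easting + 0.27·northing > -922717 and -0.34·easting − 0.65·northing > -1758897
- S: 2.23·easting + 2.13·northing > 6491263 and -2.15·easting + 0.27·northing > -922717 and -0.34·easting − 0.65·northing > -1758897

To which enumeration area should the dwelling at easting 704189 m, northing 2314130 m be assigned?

2.23·704189 + 2.13·2314130 = 6499438.370, which is > 6491263
-2.15·704189 + 0.27·2314130 = -889191.250, which is > -922717
-0.34·704189 − 0.65·2314130 = -1743608.760, which is > -1758897
This sign pattern matches S.

S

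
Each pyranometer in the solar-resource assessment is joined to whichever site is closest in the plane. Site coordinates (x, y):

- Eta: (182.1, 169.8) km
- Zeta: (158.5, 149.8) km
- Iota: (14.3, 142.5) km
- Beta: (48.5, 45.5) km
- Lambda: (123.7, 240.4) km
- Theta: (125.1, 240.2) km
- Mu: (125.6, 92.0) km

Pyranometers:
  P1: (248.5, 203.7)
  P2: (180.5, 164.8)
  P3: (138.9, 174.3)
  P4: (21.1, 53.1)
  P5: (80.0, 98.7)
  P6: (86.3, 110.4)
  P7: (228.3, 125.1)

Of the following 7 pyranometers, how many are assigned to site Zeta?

P1 → Eta
P2 → Eta
P3 → Zeta
P4 → Beta
P5 → Mu
P6 → Mu
P7 → Eta
1 of the 7 goes to Zeta.

1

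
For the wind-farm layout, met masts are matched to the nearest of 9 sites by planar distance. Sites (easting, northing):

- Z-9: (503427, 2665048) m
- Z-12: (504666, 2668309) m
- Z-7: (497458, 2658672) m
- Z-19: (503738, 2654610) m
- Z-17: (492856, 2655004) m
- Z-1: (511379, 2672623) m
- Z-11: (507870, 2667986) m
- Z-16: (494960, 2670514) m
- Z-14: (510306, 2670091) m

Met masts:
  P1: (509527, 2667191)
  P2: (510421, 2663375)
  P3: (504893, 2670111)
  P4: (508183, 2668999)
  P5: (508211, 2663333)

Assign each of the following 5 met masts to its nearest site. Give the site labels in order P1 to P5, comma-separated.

P1 → Z-11 (d²=3377674.00)
P2 → Z-11 (d²=27768922.00)
P3 → Z-12 (d²=3298733.00)
P4 → Z-11 (d²=1124138.00)
P5 → Z-11 (d²=21766690.00)

Z-11, Z-11, Z-12, Z-11, Z-11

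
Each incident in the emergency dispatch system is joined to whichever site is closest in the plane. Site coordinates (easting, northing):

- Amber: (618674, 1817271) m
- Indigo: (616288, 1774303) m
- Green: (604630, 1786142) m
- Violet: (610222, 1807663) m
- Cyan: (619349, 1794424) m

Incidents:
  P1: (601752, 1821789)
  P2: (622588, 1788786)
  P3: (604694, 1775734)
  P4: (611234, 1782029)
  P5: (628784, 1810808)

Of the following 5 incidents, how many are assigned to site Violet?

P1 → Violet
P2 → Cyan
P3 → Green
P4 → Green
P5 → Amber
1 of the 5 goes to Violet.

1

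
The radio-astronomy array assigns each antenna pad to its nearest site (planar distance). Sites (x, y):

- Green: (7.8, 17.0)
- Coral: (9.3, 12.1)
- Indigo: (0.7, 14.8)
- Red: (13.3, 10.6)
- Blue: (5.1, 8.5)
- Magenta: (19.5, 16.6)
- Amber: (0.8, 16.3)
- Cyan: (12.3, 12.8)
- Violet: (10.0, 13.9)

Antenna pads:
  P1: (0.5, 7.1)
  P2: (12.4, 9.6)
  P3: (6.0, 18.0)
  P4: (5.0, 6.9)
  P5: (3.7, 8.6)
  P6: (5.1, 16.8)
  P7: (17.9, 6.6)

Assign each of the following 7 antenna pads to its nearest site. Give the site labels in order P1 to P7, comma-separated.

Blue, Red, Green, Blue, Blue, Green, Red

P1 → Blue (d²=23.12)
P2 → Red (d²=1.81)
P3 → Green (d²=4.24)
P4 → Blue (d²=2.57)
P5 → Blue (d²=1.97)
P6 → Green (d²=7.33)
P7 → Red (d²=37.16)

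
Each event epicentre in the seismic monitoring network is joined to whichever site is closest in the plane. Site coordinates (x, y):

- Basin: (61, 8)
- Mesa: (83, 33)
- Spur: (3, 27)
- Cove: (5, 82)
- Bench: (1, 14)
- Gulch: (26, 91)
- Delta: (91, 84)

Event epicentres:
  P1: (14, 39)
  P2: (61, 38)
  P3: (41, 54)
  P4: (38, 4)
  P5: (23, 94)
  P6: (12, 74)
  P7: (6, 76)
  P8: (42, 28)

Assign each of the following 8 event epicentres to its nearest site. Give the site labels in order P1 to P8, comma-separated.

P1 → Spur (d²=265.00)
P2 → Mesa (d²=509.00)
P3 → Gulch (d²=1594.00)
P4 → Basin (d²=545.00)
P5 → Gulch (d²=18.00)
P6 → Cove (d²=113.00)
P7 → Cove (d²=37.00)
P8 → Basin (d²=761.00)

Spur, Mesa, Gulch, Basin, Gulch, Cove, Cove, Basin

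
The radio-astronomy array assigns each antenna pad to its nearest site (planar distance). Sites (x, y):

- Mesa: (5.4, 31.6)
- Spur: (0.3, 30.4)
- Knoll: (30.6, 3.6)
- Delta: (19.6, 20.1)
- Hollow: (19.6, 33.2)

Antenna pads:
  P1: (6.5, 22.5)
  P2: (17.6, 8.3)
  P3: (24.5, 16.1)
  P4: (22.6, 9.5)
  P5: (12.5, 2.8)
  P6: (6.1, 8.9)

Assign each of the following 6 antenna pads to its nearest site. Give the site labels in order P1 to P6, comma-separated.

P1 → Mesa (d²=84.02)
P2 → Delta (d²=143.24)
P3 → Delta (d²=40.01)
P4 → Knoll (d²=98.81)
P5 → Knoll (d²=328.25)
P6 → Delta (d²=307.69)

Mesa, Delta, Delta, Knoll, Knoll, Delta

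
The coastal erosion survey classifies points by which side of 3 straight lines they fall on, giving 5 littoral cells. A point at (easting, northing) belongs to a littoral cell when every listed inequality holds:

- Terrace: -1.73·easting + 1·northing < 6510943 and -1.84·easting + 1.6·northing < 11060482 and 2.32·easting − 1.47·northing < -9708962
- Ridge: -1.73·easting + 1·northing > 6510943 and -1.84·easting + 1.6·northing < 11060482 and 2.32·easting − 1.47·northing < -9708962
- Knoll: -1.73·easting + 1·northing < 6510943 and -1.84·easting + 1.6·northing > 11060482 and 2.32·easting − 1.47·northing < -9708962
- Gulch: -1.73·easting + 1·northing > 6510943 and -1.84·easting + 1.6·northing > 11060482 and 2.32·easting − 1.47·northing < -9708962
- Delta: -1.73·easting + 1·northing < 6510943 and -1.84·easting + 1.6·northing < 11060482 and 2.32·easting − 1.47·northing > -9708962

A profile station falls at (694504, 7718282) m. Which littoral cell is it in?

-1.73·694504 + 1·7718282 = 6516790.080, which is > 6510943
-1.84·694504 + 1.6·7718282 = 11071363.840, which is > 11060482
2.32·694504 − 1.47·7718282 = -9734625.260, which is < -9708962
This sign pattern matches Gulch.

Gulch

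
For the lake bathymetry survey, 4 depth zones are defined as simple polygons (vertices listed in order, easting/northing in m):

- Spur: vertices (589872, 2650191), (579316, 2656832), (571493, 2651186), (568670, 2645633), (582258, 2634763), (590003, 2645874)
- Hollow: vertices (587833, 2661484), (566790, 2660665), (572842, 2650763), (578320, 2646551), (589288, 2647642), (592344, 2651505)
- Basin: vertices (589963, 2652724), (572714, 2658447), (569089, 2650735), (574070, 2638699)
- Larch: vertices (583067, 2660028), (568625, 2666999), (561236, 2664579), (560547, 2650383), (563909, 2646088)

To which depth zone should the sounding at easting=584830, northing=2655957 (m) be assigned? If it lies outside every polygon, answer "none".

Hollow

Cast a ray rightward from (584830, 2655957). For each polygon, the edges (by vertex number in listed order) whose endpoints lie on opposite sides of northing = 2655957, where each meets that height, and whether that is right or left of the point:
Spur: 1–2 at easting≈580706.8 (left), 2–3 at easting≈578103.6 (left) → 0 crossings.
Hollow: 2–3 at easting≈569667.5 (left), 6–1 at easting≈590331.5 (right) → 1 crossing.
Basin: 1–2 at easting≈580218.8 (left), 2–3 at easting≈571543.6 (left) → 0 crossings.
Larch: 3–4 at easting≈560817.5 (left), 5–1 at easting≈577472.1 (left) → 0 crossings.
Only Hollow has an odd count, so the point is inside Hollow.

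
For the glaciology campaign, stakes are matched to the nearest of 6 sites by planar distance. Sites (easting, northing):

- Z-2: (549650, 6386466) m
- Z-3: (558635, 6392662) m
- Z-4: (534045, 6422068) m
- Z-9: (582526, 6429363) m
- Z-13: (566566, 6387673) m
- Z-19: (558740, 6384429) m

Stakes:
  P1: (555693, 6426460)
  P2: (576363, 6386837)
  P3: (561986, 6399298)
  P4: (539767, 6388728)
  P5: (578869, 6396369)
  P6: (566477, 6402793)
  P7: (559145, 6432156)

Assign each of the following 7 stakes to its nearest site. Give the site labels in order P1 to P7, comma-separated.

P1 → Z-4 (d²=487925568.00)
P2 → Z-13 (d²=96680105.00)
P3 → Z-3 (d²=55265697.00)
P4 → Z-2 (d²=102790333.00)
P5 → Z-13 (d²=226984225.00)
P6 → Z-3 (d²=164134125.00)
P7 → Z-9 (d²=554472010.00)

Z-4, Z-13, Z-3, Z-2, Z-13, Z-3, Z-9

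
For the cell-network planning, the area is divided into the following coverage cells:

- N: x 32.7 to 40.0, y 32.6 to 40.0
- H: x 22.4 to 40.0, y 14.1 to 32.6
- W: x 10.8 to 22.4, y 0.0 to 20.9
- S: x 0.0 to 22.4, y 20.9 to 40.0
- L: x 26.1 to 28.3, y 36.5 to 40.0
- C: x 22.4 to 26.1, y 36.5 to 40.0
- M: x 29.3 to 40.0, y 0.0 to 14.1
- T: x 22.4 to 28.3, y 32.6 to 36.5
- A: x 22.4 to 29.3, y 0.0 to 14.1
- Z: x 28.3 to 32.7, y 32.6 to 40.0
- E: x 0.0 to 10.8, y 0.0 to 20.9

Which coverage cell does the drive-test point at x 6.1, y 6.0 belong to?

E

The point has x = 6.1 and y = 6.0.
Only E satisfies 0.0 ≤ x ≤ 10.8 and 0.0 ≤ y ≤ 20.9.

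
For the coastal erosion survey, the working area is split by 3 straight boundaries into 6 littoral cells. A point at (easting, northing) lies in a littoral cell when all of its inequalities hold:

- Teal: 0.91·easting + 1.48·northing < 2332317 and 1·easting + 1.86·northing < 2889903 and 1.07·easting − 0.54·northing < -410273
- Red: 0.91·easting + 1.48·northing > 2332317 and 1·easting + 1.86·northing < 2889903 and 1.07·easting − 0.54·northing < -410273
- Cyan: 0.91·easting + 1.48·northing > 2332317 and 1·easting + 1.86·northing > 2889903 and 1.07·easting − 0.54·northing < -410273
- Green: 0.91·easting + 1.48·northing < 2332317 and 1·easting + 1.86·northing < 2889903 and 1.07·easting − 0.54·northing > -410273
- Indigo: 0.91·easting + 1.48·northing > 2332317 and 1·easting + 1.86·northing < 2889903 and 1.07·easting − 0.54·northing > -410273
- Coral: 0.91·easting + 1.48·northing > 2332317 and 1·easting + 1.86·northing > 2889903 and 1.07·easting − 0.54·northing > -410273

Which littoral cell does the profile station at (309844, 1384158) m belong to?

0.91·309844 + 1.48·1384158 = 2330511.880, which is < 2332317
1·309844 + 1.86·1384158 = 2884377.880, which is < 2889903
1.07·309844 − 0.54·1384158 = -415912.240, which is < -410273
This sign pattern matches Teal.

Teal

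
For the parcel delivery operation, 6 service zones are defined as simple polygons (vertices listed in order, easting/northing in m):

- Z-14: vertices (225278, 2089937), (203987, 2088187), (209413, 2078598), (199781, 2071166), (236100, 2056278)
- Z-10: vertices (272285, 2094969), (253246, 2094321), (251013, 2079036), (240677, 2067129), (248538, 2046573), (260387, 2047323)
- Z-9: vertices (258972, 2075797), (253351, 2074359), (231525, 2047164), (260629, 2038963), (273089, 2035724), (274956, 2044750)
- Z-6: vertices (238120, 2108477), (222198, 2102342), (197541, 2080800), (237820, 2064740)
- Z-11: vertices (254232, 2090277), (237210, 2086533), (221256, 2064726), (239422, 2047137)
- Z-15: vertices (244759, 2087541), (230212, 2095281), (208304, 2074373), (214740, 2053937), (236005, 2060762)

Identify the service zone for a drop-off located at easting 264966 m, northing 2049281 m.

Cast a ray rightward from (264966, 2049281). For each polygon, the edges (by vertex number in listed order) whose endpoints lie on opposite sides of northing = 2049281, where each meets that height, and whether that is right or left of the point:
Z-14: no edge straddles that height → 0 crossings.
Z-10: 4–5 at easting≈247502.4 (left), 6–1 at easting≈260875.9 (left) → 0 crossings.
Z-9: 2–3 at easting≈233224.0 (left), 6–1 at easting≈272623.3 (right) → 1 crossing.
Z-6: no edge straddles that height → 0 crossings.
Z-11: 3–4 at easting≈237207.7 (left), 4–1 at easting≈240158.0 (left) → 0 crossings.
Z-15: no edge straddles that height → 0 crossings.
Only Z-9 has an odd count, so the point is inside Z-9.

Z-9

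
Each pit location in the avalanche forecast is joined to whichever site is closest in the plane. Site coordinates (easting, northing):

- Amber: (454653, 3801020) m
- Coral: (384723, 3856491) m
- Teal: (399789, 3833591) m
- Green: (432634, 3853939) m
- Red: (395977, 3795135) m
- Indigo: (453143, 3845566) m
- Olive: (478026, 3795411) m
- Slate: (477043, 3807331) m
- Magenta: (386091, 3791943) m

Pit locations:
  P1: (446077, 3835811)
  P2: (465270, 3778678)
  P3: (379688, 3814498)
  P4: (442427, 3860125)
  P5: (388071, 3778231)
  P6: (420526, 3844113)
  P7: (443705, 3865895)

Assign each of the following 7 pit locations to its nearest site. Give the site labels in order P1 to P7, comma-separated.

Indigo, Olive, Magenta, Green, Magenta, Green, Green

P1 → Indigo (d²=145088381.00)
P2 → Olive (d²=442708825.00)
P3 → Magenta (d²=549726434.00)
P4 → Green (d²=134169445.00)
P5 → Magenta (d²=191939344.00)
P6 → Green (d²=243153940.00)
P7 → Green (d²=265512977.00)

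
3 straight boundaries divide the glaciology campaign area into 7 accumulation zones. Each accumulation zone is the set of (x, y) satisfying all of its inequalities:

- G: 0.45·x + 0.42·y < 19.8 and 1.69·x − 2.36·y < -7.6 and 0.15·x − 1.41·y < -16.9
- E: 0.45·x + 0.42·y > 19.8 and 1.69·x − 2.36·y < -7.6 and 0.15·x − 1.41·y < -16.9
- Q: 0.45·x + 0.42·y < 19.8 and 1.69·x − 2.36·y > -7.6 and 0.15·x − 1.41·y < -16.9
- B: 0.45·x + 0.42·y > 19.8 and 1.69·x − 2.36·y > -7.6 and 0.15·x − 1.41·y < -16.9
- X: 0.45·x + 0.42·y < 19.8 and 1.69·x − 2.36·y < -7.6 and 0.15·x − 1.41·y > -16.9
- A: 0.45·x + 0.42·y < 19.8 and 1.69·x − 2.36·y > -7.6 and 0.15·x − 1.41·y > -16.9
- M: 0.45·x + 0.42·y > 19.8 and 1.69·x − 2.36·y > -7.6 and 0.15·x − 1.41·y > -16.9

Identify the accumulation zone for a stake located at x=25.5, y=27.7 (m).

0.45·25.5 + 0.42·27.7 = 23.109, which is > 19.8
1.69·25.5 − 2.36·27.7 = -22.277, which is < -7.6
0.15·25.5 − 1.41·27.7 = -35.232, which is < -16.9
This sign pattern matches E.

E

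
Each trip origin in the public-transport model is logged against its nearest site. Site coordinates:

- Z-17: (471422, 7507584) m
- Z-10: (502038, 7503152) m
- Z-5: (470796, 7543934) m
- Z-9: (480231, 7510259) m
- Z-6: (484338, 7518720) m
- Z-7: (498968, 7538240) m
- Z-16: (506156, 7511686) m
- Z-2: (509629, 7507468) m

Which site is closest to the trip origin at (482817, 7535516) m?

Squared distances to each site:
Z-17: 910042649.000; Z-10: 1416875337.000; Z-5: 215367165.000; Z-9: 644603445.000; Z-6: 284419057.000; Z-7: 268274977.000; Z-16: 1112577821.000; Z-2: 1505573648.000.
Minimum at Z-5.

Z-5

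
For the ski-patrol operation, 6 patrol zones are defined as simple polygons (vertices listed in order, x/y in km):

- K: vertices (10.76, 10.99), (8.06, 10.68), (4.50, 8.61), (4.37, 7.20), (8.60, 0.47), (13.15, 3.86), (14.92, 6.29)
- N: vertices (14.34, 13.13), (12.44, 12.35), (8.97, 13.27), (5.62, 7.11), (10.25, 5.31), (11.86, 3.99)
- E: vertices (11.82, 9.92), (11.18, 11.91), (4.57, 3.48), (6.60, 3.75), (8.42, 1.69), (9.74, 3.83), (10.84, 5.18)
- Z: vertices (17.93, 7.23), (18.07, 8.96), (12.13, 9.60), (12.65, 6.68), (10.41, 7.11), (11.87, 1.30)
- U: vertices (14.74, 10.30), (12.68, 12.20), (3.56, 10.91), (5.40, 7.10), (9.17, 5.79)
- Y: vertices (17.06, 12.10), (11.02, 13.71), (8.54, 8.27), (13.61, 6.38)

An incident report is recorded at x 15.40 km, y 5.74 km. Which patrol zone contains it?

Z

Cast a ray rightward from (15.40, 5.74). For each polygon, the edges (by vertex number in listed order) whose endpoints lie on opposite sides of y = 5.74, where each meets that height, and whether that is right or left of the point:
K: 4–5 at x≈5.288 (left), 6–7 at x≈14.519 (left) → 0 crossings.
N: 4–5 at x≈9.144 (left), 6–1 at x≈12.335 (left) → 0 crossings.
E: 2–3 at x≈6.342 (left), 7–1 at x≈10.956 (left) → 0 crossings.
Z: 5–6 at x≈10.754 (left), 6–1 at x≈16.407 (right) → 1 crossing.
U: no edge straddles that height → 0 crossings.
Y: no edge straddles that height → 0 crossings.
Only Z has an odd count, so the point is inside Z.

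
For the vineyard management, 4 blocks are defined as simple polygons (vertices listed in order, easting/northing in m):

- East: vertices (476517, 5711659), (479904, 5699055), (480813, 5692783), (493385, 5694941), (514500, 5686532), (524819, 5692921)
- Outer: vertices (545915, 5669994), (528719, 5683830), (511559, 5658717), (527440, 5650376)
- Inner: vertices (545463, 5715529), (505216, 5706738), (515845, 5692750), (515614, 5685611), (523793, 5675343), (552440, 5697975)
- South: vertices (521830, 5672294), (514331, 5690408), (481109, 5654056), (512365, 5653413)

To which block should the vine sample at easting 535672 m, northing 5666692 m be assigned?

Cast a ray rightward from (535672, 5666692). For each polygon, the edges (by vertex number in listed order) whose endpoints lie on opposite sides of northing = 5666692, where each meets that height, and whether that is right or left of the point:
East: no edge straddles that height → 0 crossings.
Outer: 2–3 at easting≈517008.4 (left), 4–1 at easting≈542805.4 (right) → 1 crossing.
Inner: no edge straddles that height → 0 crossings.
South: 2–3 at easting≈492657.0 (left), 4–1 at easting≈519021.7 (left) → 0 crossings.
Only Outer has an odd count, so the point is inside Outer.

Outer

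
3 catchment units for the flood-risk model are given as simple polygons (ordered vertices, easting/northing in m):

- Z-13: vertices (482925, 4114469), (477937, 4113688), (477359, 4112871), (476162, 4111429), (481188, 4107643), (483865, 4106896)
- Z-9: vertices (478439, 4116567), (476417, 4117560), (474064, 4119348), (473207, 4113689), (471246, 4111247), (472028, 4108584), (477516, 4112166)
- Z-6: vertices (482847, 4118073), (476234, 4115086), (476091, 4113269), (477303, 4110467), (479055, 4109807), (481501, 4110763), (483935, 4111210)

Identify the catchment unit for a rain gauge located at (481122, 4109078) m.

Cast a ray rightward from (481122, 4109078). For each polygon, the edges (by vertex number in listed order) whose endpoints lie on opposite sides of northing = 4109078, where each meets that height, and whether that is right or left of the point:
Z-13: 4–5 at easting≈479283.0 (left), 6–1 at easting≈483594.2 (right) → 1 crossing.
Z-9: 5–6 at easting≈471882.9 (left), 6–7 at easting≈472784.9 (left) → 0 crossings.
Z-6: no edge straddles that height → 0 crossings.
Only Z-13 has an odd count, so the point is inside Z-13.

Z-13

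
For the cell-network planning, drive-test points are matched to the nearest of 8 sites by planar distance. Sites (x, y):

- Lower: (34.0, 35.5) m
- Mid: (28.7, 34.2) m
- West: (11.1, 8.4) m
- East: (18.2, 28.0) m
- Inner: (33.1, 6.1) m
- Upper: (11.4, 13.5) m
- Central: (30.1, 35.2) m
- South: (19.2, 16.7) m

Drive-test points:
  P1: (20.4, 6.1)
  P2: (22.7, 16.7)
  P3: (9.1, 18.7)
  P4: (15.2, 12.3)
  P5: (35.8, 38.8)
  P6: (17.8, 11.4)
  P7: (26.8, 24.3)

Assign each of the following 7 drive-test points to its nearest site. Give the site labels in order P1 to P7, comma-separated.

West, South, Upper, Upper, Lower, South, East

P1 → West (d²=91.78)
P2 → South (d²=12.25)
P3 → Upper (d²=32.33)
P4 → Upper (d²=15.88)
P5 → Lower (d²=14.13)
P6 → South (d²=30.05)
P7 → East (d²=87.65)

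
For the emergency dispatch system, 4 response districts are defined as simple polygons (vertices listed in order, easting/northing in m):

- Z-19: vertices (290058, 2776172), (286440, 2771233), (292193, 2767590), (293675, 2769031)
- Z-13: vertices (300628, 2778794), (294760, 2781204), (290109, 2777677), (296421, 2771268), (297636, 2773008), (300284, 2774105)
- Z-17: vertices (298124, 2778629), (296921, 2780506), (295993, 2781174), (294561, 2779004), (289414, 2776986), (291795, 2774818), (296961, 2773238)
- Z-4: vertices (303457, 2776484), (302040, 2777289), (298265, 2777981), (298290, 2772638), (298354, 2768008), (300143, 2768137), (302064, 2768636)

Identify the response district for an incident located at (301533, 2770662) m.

Z-4

Cast a ray rightward from (301533, 2770662). For each polygon, the edges (by vertex number in listed order) whose endpoints lie on opposite sides of northing = 2770662, where each meets that height, and whether that is right or left of the point:
Z-19: 2–3 at easting≈287341.7 (left), 4–1 at easting≈292848.9 (left) → 0 crossings.
Z-13: no edge straddles that height → 0 crossings.
Z-17: no edge straddles that height → 0 crossings.
Z-4: 4–5 at easting≈298317.3 (left), 7–1 at easting≈302423.6 (right) → 1 crossing.
Only Z-4 has an odd count, so the point is inside Z-4.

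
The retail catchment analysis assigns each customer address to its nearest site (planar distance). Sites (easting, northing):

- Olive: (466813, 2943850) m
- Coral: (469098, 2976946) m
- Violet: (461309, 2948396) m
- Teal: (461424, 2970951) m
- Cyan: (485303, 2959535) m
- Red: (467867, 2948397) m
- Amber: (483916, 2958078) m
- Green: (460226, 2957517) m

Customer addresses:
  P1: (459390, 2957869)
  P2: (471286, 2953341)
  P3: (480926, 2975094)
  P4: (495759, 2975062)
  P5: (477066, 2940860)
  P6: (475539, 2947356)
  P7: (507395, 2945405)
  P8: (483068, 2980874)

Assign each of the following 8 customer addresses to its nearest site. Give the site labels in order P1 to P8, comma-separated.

Green, Red, Coral, Cyan, Olive, Red, Cyan, Coral

P1 → Green (d²=822800.00)
P2 → Red (d²=36132697.00)
P3 → Coral (d²=143331488.00)
P4 → Cyan (d²=350415665.00)
P5 → Olive (d²=114064109.00)
P6 → Red (d²=59943265.00)
P7 → Cyan (d²=687713364.00)
P8 → Coral (d²=210590084.00)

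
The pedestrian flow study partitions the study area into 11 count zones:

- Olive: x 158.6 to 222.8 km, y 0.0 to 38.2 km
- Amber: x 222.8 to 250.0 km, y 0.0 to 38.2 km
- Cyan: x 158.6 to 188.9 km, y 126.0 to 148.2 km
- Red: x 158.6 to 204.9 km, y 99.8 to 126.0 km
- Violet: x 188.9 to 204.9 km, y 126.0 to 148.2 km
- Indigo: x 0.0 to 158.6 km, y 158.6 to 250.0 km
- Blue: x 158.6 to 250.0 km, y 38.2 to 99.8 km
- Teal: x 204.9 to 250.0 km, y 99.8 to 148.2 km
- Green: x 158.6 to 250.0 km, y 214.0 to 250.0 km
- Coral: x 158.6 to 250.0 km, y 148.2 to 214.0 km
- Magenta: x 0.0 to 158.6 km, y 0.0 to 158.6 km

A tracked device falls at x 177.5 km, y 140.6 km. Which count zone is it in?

Cyan

The point has x = 177.5 and y = 140.6.
Only Cyan satisfies 158.6 ≤ x ≤ 188.9 and 126.0 ≤ y ≤ 148.2.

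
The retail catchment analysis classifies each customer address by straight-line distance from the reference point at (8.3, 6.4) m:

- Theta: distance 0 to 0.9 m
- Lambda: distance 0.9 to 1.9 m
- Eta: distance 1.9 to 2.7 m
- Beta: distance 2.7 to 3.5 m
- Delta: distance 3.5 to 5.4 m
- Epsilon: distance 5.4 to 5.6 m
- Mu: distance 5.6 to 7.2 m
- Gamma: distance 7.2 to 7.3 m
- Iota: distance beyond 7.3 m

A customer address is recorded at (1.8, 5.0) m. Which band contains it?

Mu

Distance = √((1.8−8.3)² + (5.0−6.4)²) = √(42.250 + 1.960) = 6.649 m.
5.6 ≤ 6.649 < 7.2 → Mu.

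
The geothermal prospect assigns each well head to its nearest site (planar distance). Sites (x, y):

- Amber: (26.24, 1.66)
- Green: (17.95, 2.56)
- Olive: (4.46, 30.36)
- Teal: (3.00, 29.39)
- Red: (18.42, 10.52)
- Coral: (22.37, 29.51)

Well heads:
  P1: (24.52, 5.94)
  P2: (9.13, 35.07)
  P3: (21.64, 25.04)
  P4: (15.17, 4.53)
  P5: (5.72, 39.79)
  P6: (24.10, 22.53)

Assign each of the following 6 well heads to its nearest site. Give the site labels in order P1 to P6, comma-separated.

P1 → Amber (d²=21.28)
P2 → Olive (d²=43.99)
P3 → Coral (d²=20.51)
P4 → Green (d²=11.61)
P5 → Olive (d²=90.51)
P6 → Coral (d²=51.71)

Amber, Olive, Coral, Green, Olive, Coral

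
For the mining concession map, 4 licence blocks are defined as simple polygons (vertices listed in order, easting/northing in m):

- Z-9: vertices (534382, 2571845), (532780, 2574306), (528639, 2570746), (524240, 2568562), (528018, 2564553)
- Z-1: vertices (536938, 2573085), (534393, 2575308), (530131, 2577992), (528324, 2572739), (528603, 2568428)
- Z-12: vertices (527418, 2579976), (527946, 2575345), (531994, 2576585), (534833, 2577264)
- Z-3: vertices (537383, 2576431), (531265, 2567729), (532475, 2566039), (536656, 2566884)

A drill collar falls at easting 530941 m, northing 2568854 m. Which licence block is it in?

Z-9

Cast a ray rightward from (530941, 2568854). For each polygon, the edges (by vertex number in listed order) whose endpoints lie on opposite sides of northing = 2568854, where each meets that height, and whether that is right or left of the point:
Z-9: 3–4 at easting≈524828.1 (left), 5–1 at easting≈531771.6 (right) → 1 crossing.
Z-1: 4–5 at easting≈528575.4 (left), 5–1 at easting≈529365.4 (left) → 0 crossings.
Z-12: no edge straddles that height → 0 crossings.
Z-3: 1–2 at easting≈532055.9 (right), 4–1 at easting≈536806.0 (right) → 2 crossings.
Only Z-9 has an odd count, so the point is inside Z-9.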